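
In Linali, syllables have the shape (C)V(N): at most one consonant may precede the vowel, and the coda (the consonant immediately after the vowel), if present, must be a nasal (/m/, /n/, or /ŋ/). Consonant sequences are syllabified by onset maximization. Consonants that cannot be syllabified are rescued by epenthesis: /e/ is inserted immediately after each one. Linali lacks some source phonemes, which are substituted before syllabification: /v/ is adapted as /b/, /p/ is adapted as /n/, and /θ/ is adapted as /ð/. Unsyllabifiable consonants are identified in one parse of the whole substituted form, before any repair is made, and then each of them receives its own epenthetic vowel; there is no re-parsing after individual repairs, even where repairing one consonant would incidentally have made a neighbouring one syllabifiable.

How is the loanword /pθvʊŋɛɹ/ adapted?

Substitution: /p/ → /n/, /θ/ → /ð/, /v/ → /b/, giving /nðbʊŋɛɹ/.
The consonants /n/, /ð/, /ɹ/ cannot be parsed into a legal (C)V(N) syllable (only a nasal (/m/, /n/, or /ŋ/) is licensed in coda position; onsets are limited to one consonant).
Each unlicensed consonant becomes the onset of a new syllable: /n/ → /ne/, /ð/ → /ðe/, /ɹ/ → /ɹe/.

neðebʊŋɛɹe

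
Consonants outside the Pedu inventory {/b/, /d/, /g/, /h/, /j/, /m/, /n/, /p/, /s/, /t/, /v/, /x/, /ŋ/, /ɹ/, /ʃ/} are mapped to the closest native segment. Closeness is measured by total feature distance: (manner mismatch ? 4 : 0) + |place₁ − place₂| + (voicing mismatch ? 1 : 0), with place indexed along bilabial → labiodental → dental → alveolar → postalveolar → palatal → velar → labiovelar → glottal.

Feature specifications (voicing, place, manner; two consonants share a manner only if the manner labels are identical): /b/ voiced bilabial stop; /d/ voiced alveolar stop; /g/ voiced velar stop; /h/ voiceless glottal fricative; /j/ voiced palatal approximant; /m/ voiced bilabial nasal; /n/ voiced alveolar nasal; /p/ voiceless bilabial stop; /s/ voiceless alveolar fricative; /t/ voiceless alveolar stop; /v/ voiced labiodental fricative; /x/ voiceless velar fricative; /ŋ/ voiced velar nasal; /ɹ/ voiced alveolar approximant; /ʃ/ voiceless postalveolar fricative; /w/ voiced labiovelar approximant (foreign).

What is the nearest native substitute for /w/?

j

/j/ is closest: same manner (approximant), place distance 2 (labiovelar→palatal), same voicing; total 2. Next closest is /ɹ/ at distance 4.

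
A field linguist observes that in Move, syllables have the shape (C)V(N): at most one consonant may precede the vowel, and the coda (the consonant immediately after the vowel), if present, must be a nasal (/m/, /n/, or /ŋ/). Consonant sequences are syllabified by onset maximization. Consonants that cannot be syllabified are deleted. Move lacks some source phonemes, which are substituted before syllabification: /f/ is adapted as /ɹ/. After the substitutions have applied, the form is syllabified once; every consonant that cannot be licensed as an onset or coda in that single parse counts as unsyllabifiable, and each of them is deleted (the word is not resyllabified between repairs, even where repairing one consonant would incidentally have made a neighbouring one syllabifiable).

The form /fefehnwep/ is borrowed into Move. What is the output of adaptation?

ɹeɹewe

Substitution: /f/ → /ɹ/, giving /ɹeɹehnwep/.
The consonants /h/, /n/, /p/ cannot be parsed into a legal (C)V(N) syllable (only a nasal (/m/, /n/, or /ŋ/) is licensed in coda position; onsets are limited to one consonant).
Deletion applies to /h/, /n/, /p/.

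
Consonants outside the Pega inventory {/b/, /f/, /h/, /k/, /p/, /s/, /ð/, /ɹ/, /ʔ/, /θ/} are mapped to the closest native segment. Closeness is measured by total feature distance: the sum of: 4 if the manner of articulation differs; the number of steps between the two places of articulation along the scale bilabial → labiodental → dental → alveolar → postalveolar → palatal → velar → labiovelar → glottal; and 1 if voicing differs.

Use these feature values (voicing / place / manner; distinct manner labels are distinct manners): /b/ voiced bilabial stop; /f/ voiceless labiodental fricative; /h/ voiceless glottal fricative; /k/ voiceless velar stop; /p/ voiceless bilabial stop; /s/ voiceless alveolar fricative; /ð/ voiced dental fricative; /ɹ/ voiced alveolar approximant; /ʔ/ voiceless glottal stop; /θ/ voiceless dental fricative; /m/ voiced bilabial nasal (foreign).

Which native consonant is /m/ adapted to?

b

/b/ is closest: manner differs (nasal→stop, +4), place distance 0 (bilabial→bilabial), same voicing; total 4. Next closest is /p/ at distance 5.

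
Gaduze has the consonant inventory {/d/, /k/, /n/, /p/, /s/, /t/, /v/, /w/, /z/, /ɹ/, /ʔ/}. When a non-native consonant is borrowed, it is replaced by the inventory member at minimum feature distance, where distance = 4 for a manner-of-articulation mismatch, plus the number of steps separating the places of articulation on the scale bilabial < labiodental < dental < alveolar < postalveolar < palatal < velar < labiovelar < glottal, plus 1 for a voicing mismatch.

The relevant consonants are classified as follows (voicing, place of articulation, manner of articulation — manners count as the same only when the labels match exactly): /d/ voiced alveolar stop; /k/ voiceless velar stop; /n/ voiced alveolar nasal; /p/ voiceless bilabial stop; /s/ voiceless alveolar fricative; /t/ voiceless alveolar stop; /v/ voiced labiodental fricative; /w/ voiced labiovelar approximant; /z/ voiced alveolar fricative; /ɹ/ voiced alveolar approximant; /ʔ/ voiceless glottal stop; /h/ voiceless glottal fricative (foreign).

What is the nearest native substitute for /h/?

ʔ

/ʔ/ is closest: manner differs (fricative→stop, +4), place distance 0 (glottal→glottal), same voicing; total 4. Next closest is /s/ at distance 5.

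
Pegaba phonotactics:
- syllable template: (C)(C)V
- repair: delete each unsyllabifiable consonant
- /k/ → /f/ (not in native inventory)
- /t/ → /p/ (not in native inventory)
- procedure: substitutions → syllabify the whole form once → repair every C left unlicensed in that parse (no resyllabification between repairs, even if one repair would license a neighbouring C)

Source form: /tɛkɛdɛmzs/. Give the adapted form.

Substitution: /t/ → /p/, /k/ → /f/, giving /pɛfɛdɛmzs/.
The consonants /m/, /z/, /s/ cannot be parsed into a legal (C)(C)V syllable (no codas are permitted; onsets may contain at most 2 consonants).
Deleting the stranded consonants removes /m/, /z/, /s/.

pɛfɛdɛ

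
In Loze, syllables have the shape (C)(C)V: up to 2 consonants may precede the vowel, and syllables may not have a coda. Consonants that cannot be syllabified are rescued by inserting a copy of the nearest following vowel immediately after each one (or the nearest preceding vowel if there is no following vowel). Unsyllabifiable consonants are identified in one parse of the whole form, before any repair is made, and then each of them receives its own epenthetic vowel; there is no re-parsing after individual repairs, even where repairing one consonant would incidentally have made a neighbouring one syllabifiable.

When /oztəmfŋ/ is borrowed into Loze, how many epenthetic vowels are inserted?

The unsyllabifiable consonants are /m/, /f/, /ŋ/; each receives one epenthetic vowel.

3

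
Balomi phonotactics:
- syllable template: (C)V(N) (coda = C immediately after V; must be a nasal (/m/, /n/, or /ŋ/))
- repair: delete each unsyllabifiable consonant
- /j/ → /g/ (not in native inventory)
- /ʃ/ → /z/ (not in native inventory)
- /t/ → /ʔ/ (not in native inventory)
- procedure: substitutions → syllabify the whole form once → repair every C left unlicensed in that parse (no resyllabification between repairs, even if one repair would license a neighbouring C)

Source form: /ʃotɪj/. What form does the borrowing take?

Substitution: /ʃ/ → /z/, /t/ → /ʔ/, /j/ → /g/, giving /zoʔɪg/.
Syllabifying with onset maximization leaves /g/ stranded (only a nasal (/m/, /n/, or /ŋ/) is licensed in coda position; onsets are limited to one consonant).
Each unlicensed consonant is deleted: /g/.

zoʔɪ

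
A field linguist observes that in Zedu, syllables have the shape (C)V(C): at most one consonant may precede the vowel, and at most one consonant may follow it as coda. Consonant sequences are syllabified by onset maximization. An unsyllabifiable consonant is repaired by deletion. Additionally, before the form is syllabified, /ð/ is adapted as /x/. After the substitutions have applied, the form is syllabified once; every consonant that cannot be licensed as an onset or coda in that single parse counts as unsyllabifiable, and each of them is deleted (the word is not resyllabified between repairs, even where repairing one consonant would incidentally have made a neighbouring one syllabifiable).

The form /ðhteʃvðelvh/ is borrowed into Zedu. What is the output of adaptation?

teʃxel

Substitution: /ð/ → /x/, giving /xhteʃvxelvh/.
Under (C)V(C), the unsyllabifiable consonants are /x/, /h/, /v/, /v/, /h/ (at most one coda consonant is licensed; onsets are limited to one consonant).
Deletion applies to /x/, /h/, /v/, /v/, /h/.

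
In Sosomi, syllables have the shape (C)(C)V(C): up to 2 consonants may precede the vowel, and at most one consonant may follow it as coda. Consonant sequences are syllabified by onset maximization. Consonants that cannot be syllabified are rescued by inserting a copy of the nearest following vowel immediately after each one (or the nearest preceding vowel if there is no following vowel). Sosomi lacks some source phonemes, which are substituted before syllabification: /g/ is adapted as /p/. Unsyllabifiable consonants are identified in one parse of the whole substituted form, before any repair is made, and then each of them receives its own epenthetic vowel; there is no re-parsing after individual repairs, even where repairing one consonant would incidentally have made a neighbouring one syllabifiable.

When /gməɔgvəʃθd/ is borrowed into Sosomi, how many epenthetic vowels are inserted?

2

After substitution the input is /pməɔpvəʃθd/.
The unsyllabifiable consonants are /θ/, /d/; each receives one epenthetic vowel.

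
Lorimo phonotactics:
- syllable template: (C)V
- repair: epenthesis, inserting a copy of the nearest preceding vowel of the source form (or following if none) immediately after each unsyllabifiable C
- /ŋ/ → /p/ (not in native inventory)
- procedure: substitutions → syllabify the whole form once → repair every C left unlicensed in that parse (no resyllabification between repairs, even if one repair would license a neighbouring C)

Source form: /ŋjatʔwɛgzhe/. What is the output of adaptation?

Substitution: /ŋ/ → /p/, giving /pjatʔwɛgzhe/.
The consonants /p/, /t/, /ʔ/, /g/, /z/ cannot be parsed into a legal (C)V syllable (no codas are permitted; onsets are limited to one consonant).
Epenthesis after each stranded consonant: /p/ → /pa/, /t/ → /ta/, /ʔ/ → /ʔa/, /g/ → /gɛ/, /z/ → /zɛ/.

pajataʔawɛgɛzɛhe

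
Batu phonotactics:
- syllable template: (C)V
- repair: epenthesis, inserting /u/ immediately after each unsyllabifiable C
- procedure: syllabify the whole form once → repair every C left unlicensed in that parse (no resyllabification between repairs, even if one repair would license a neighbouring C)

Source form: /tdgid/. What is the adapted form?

The consonants /t/, /d/, /d/ cannot be parsed into a legal (C)V syllable (no codas are permitted; onsets are limited to one consonant).
Each unlicensed consonant becomes the onset of a new syllable: /t/ → /tu/, /d/ → /du/, /d/ → /du/.

tudugidu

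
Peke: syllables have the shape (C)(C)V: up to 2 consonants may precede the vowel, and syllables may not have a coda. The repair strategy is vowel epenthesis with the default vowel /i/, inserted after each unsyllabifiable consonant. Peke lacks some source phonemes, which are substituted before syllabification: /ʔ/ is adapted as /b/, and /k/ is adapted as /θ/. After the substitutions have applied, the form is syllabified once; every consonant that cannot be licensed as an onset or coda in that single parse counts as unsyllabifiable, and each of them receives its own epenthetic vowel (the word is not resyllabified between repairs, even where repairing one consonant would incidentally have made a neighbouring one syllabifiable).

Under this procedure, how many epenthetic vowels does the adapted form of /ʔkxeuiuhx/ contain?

3

After substitution the input is /bθxeuiuhx/.
The unsyllabifiable consonants are /b/, /h/, /x/; each receives one epenthetic vowel.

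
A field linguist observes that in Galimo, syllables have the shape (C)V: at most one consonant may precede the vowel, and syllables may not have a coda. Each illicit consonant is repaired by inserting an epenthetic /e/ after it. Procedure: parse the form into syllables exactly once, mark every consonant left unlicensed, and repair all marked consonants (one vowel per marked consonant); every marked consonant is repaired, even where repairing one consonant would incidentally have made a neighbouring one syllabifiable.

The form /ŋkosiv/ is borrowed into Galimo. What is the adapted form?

ŋekosive

Under (C)V, the unsyllabifiable consonants are /ŋ/, /v/ (no codas are permitted; onsets are limited to one consonant).
Each unlicensed consonant becomes the onset of a new syllable: /ŋ/ → /ŋe/, /v/ → /ve/.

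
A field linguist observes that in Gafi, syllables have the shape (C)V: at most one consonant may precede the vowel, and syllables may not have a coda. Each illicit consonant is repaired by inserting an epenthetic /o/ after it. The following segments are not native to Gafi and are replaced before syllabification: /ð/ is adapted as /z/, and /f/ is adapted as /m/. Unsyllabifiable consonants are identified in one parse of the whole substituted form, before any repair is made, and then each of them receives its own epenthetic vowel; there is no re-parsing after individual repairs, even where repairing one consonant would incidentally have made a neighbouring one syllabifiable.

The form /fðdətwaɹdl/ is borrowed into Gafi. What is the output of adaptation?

Substitution: /f/ → /m/, /ð/ → /z/, giving /mzdətwaɹdl/.
Syllabifying with onset maximization leaves /m/, /z/, /t/, /ɹ/, /d/, /l/ stranded (no codas are permitted; onsets are limited to one consonant).
Inserting the epenthetic vowel yields /m/ → /mo/, /z/ → /zo/, /t/ → /to/, /ɹ/ → /ɹo/, /d/ → /do/, /l/ → /lo/.

mozodətowaɹodolo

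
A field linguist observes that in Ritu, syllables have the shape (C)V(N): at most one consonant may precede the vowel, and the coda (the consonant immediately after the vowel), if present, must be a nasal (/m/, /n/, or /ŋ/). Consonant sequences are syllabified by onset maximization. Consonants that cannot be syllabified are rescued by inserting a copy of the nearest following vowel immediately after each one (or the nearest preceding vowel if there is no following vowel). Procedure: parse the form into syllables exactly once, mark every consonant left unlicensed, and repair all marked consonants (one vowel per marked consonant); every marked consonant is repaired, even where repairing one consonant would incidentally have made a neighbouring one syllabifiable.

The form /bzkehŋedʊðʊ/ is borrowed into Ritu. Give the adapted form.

bezekeheŋedʊðʊ

The consonants /b/, /z/, /h/ cannot be parsed into a legal (C)V(N) syllable (only a nasal (/m/, /n/, or /ŋ/) is licensed in coda position; onsets are limited to one consonant).
Inserting the epenthetic vowel yields /b/ → /be/, /z/ → /ze/, /h/ → /he/.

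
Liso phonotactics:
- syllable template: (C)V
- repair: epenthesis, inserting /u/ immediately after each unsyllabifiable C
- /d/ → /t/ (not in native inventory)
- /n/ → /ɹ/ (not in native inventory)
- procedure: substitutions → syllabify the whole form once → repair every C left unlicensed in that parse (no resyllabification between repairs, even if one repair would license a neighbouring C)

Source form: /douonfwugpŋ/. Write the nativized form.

Substitution: /d/ → /t/, /n/ → /ɹ/, giving /touoɹfwugpŋ/.
Syllabifying with onset maximization leaves /ɹ/, /f/, /g/, /p/, /ŋ/ stranded (no codas are permitted; onsets are limited to one consonant).
Inserting the epenthetic vowel yields /ɹ/ → /ɹu/, /f/ → /fu/, /g/ → /gu/, /p/ → /pu/, /ŋ/ → /ŋu/.

touoɹufuwugupuŋu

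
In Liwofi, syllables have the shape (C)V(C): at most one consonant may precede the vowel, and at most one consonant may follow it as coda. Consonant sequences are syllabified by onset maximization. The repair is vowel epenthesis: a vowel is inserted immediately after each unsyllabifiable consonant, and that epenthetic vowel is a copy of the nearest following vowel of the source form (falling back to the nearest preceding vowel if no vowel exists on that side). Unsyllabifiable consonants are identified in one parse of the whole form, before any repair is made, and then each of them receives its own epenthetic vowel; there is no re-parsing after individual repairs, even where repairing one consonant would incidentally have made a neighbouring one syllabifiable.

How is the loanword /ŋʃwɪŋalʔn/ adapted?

Under (C)V(C), the unsyllabifiable consonants are /ŋ/, /ʃ/, /ʔ/, /n/ (at most one coda consonant is licensed; onsets are limited to one consonant).
Epenthesis after each stranded consonant: /ŋ/ → /ŋɪ/, /ʃ/ → /ʃɪ/, /ʔ/ → /ʔa/, /n/ → /na/.

ŋɪʃɪwɪŋalʔana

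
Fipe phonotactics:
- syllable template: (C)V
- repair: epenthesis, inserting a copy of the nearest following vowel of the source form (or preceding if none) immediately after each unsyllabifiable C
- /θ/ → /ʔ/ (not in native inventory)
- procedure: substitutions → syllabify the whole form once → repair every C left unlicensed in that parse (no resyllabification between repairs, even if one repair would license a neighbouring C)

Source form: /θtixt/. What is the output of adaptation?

ʔitixiti

Substitution: /θ/ → /ʔ/, giving /ʔtixt/.
Syllabifying with onset maximization leaves /ʔ/, /x/, /t/ stranded (no codas are permitted; onsets are limited to one consonant).
Epenthesis after each stranded consonant: /ʔ/ → /ʔi/, /x/ → /xi/, /t/ → /ti/.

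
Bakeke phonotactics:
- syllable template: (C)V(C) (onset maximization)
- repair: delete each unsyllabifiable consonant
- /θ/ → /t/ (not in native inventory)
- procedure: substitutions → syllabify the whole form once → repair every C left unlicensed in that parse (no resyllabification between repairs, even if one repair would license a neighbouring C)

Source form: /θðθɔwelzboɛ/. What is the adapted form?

Substitution: /θ/ → /t/, giving /tðtɔwelzboɛ/.
The consonants /t/, /ð/, /z/ cannot be parsed into a legal (C)V(C) syllable (at most one coda consonant is licensed; onsets are limited to one consonant).
Each unlicensed consonant is deleted: /t/, /ð/, /z/.

tɔwelboɛ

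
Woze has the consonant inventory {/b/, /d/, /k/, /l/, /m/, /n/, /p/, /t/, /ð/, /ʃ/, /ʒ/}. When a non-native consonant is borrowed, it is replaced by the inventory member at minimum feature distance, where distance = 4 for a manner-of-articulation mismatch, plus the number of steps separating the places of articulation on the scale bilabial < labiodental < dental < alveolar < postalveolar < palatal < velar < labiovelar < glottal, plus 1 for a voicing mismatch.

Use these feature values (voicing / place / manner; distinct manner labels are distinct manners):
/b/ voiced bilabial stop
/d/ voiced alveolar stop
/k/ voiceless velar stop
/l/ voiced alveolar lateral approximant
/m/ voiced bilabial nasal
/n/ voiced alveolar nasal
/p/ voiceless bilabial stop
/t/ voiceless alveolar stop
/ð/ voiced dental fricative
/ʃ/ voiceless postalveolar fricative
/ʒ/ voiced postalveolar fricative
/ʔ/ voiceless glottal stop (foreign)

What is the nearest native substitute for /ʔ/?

/k/ is closest: same manner (stop), place distance 2 (glottal→velar), same voicing; total 2. Next closest is /t/ at distance 5.

k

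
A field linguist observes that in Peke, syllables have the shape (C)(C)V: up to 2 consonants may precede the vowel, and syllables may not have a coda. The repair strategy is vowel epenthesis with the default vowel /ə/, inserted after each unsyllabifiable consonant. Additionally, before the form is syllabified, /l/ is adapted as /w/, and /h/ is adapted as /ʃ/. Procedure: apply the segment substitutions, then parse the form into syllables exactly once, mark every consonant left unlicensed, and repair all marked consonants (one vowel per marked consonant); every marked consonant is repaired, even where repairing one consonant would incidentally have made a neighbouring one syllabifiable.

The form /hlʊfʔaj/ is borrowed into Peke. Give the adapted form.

ʃwʊfʔajə

Substitution: /h/ → /ʃ/, /l/ → /w/, giving /ʃwʊfʔaj/.
Syllabifying with onset maximization leaves /j/ stranded (no codas are permitted; onsets may contain at most 2 consonants).
Inserting the epenthetic vowel yields /j/ → /jə/.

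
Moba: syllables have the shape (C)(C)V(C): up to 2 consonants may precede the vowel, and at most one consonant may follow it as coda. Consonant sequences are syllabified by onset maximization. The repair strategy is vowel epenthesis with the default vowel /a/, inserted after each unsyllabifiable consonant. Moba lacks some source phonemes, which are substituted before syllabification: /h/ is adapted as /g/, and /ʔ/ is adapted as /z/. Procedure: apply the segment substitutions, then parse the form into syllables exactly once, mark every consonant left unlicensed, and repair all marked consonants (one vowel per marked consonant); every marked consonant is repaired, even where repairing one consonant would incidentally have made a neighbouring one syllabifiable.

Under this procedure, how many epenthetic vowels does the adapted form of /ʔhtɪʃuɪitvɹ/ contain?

After substitution the input is /zgtɪʃuɪitvɹ/.
The unsyllabifiable consonants are /z/, /v/, /ɹ/; each receives one epenthetic vowel.

3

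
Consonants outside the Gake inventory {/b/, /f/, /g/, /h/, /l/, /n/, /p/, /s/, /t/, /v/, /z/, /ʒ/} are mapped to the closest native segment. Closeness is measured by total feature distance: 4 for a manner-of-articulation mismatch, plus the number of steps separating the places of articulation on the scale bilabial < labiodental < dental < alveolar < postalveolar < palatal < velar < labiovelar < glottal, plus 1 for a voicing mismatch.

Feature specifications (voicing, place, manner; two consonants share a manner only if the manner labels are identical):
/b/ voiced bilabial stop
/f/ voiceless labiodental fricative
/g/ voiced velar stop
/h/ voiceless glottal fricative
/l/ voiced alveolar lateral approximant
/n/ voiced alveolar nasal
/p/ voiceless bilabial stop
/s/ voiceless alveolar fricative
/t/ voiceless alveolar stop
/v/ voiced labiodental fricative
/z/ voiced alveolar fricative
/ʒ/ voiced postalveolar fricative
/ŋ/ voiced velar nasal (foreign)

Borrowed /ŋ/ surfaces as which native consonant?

/n/ is closest: same manner (nasal), place distance 3 (velar→alveolar), same voicing; total 3. Next closest is /g/ at distance 4.

n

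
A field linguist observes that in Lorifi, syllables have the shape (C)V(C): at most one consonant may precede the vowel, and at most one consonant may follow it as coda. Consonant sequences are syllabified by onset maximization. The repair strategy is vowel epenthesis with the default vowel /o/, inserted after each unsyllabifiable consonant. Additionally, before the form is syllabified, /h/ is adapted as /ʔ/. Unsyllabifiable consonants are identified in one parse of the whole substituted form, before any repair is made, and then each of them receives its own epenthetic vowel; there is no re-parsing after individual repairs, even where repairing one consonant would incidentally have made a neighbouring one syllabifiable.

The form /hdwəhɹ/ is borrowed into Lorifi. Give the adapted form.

ʔodowəʔɹo

Substitution: /h/ → /ʔ/, giving /ʔdwəʔɹ/.
Under (C)V(C), the unsyllabifiable consonants are /ʔ/, /d/, /ɹ/ (at most one coda consonant is licensed; onsets are limited to one consonant).
Epenthesis after each stranded consonant: /ʔ/ → /ʔo/, /d/ → /do/, /ɹ/ → /ɹo/.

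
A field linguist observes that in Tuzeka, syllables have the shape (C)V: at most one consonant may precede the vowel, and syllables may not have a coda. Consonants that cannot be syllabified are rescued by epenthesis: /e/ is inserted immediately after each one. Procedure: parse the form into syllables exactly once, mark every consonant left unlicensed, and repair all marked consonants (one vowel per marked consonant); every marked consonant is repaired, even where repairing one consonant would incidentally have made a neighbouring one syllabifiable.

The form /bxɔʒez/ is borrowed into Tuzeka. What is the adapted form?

bexɔʒeze

The consonants /b/, /z/ cannot be parsed into a legal (C)V syllable (no codas are permitted; onsets are limited to one consonant).
Inserting the epenthetic vowel yields /b/ → /be/, /z/ → /ze/.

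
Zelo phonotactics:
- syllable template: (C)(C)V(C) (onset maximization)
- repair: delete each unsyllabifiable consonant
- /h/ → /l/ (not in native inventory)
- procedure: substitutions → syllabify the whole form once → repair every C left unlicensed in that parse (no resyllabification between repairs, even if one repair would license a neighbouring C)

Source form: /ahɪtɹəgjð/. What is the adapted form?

alɪtɹəg

Substitution: /h/ → /l/, giving /alɪtɹəgjð/.
Syllabifying with onset maximization leaves /j/, /ð/ stranded (at most one coda consonant is licensed; onsets may contain at most 2 consonants).
Deletion applies to /j/, /ð/.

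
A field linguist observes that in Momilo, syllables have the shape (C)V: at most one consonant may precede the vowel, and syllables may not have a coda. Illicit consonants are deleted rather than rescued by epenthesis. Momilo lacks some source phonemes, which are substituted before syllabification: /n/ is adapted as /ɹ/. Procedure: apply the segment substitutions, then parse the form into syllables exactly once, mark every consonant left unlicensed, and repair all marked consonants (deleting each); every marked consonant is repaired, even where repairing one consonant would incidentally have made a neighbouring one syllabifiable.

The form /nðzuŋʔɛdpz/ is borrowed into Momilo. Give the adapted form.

Substitution: /n/ → /ɹ/, giving /ɹðzuŋʔɛdpz/.
The consonants /ɹ/, /ð/, /ŋ/, /d/, /p/, /z/ cannot be parsed into a legal (C)V syllable (no codas are permitted; onsets are limited to one consonant).
Each unlicensed consonant is deleted: /ɹ/, /ð/, /ŋ/, /d/, /p/, /z/.

zuʔɛ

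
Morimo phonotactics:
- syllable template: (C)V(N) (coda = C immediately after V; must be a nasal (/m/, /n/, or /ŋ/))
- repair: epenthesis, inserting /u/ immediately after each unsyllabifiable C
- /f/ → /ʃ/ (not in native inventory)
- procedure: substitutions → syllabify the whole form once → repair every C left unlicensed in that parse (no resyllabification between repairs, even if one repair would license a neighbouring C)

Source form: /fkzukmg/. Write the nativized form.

ʃukuzukumugu

Substitution: /f/ → /ʃ/, giving /ʃkzukmg/.
The consonants /ʃ/, /k/, /k/, /m/, /g/ cannot be parsed into a legal (C)V(N) syllable (only a nasal (/m/, /n/, or /ŋ/) is licensed in coda position; onsets are limited to one consonant).
Inserting the epenthetic vowel yields /ʃ/ → /ʃu/, /k/ → /ku/, /k/ → /ku/, /m/ → /mu/, /g/ → /gu/.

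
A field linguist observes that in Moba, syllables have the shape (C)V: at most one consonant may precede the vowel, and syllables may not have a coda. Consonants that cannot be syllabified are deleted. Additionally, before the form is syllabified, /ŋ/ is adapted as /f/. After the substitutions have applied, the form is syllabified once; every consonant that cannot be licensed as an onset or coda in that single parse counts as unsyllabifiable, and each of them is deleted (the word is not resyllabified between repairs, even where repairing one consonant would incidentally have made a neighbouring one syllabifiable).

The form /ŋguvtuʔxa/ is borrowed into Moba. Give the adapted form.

Substitution: /ŋ/ → /f/, giving /fguvtuʔxa/.
Under (C)V, the unsyllabifiable consonants are /f/, /v/, /ʔ/ (no codas are permitted; onsets are limited to one consonant).
Deleting the stranded consonants removes /f/, /v/, /ʔ/.

gutuxa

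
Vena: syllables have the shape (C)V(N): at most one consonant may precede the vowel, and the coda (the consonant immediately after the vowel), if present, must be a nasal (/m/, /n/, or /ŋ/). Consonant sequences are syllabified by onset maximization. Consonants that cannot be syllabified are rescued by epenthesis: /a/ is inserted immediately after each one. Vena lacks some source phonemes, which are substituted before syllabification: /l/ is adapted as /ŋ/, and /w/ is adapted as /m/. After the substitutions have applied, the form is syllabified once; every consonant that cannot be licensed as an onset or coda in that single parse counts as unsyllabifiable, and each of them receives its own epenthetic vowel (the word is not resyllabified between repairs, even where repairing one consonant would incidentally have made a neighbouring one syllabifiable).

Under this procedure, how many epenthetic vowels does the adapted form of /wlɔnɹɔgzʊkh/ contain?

4

After substitution the input is /mŋɔnɹɔgzʊkh/.
The unsyllabifiable consonants are /m/, /g/, /k/, /h/; each receives one epenthetic vowel.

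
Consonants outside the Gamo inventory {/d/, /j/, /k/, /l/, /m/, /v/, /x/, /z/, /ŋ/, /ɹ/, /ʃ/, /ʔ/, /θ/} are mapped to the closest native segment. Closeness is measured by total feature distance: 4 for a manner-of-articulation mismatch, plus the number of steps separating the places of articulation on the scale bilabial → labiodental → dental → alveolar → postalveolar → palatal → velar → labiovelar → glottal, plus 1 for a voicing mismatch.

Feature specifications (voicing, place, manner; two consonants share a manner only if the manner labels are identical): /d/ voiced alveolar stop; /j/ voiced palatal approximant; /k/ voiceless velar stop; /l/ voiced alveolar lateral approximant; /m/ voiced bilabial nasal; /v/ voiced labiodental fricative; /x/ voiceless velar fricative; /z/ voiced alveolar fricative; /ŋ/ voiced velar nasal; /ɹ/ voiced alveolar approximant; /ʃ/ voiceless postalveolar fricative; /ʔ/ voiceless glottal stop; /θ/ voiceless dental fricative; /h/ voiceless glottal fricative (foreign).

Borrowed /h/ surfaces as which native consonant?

/x/ is closest: same manner (fricative), place distance 2 (glottal→velar), same voicing; total 2. Next closest is /ʃ/ at distance 4.

x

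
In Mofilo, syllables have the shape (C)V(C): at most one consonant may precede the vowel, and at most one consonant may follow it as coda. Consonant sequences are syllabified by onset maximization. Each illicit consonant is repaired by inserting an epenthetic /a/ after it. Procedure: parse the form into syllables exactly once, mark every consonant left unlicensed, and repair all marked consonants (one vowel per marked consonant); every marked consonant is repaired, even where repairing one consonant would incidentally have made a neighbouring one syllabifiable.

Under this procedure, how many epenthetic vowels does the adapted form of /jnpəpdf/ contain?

The unsyllabifiable consonants are /j/, /n/, /d/, /f/; each receives one epenthetic vowel.

4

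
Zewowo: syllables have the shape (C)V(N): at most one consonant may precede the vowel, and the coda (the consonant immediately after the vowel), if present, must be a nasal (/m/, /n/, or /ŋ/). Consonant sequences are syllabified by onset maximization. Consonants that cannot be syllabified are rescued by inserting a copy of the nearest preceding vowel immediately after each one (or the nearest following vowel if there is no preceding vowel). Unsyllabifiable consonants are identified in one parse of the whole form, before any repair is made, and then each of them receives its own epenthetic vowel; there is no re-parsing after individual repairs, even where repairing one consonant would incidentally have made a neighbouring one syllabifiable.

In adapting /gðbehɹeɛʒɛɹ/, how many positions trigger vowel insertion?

4

The unsyllabifiable consonants are /g/, /ð/, /h/, /ɹ/; each receives one epenthetic vowel.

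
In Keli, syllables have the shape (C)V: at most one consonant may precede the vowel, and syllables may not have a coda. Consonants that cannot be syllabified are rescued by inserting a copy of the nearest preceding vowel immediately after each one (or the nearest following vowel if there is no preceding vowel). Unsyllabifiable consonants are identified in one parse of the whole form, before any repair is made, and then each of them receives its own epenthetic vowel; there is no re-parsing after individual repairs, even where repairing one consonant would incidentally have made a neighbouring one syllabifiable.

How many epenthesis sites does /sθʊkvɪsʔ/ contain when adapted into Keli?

4

The unsyllabifiable consonants are /s/, /k/, /s/, /ʔ/; each receives one epenthetic vowel.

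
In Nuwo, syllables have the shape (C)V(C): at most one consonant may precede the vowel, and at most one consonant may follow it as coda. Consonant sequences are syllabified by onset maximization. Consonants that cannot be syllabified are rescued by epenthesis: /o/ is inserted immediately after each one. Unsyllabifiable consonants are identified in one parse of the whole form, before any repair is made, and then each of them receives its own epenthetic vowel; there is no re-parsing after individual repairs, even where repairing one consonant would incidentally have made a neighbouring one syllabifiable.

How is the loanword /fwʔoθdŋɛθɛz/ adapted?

fowoʔoθdoŋɛθɛz

The consonants /f/, /w/, /d/ cannot be parsed into a legal (C)V(C) syllable (at most one coda consonant is licensed; onsets are limited to one consonant).
Inserting the epenthetic vowel yields /f/ → /fo/, /w/ → /wo/, /d/ → /do/.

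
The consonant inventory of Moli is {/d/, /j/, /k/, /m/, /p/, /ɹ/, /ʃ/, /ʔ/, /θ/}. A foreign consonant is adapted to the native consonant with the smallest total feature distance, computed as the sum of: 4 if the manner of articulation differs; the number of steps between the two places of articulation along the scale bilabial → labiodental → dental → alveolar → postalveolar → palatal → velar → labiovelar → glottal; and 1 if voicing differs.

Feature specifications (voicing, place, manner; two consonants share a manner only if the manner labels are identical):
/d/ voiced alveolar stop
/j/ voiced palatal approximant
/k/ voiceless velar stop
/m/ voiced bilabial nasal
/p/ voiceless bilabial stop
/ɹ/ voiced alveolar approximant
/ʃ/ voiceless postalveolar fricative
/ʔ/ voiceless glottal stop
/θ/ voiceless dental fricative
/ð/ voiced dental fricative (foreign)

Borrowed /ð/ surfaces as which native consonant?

θ

/θ/ is closest: same manner (fricative), place distance 0 (dental→dental), voicing differs (+1); total 1. Next closest is /ʃ/ at distance 3.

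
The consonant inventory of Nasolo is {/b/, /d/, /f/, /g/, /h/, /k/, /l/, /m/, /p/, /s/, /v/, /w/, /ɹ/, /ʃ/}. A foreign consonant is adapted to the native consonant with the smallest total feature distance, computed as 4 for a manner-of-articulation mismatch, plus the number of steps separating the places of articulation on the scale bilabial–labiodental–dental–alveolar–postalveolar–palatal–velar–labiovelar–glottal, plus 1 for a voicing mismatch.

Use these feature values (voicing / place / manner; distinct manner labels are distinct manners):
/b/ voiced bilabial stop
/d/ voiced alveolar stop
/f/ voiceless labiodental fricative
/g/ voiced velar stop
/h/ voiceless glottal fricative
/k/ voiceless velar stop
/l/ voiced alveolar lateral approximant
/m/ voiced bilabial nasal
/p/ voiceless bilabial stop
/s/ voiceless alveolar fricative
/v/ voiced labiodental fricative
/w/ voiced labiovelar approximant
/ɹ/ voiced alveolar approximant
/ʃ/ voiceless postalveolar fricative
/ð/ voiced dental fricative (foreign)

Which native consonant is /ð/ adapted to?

/v/ is closest: same manner (fricative), place distance 1 (dental→labiodental), same voicing; total 1. Next closest is /f/ at distance 2.

v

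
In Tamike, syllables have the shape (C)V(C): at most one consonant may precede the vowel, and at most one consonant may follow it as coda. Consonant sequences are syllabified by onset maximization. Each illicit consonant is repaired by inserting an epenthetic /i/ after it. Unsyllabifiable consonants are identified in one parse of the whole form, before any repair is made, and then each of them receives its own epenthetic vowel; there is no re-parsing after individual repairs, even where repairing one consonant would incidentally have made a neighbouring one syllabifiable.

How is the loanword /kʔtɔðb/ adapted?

The consonants /k/, /ʔ/, /b/ cannot be parsed into a legal (C)V(C) syllable (at most one coda consonant is licensed; onsets are limited to one consonant).
Each unlicensed consonant becomes the onset of a new syllable: /k/ → /ki/, /ʔ/ → /ʔi/, /b/ → /bi/.

kiʔitɔðbi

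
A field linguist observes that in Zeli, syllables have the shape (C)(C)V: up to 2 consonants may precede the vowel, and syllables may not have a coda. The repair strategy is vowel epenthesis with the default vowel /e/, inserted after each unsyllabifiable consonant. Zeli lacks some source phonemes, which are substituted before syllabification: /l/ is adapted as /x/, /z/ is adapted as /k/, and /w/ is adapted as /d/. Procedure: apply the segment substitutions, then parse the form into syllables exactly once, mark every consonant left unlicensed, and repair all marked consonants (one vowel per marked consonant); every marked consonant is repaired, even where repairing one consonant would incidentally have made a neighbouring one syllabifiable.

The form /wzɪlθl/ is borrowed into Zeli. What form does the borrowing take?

dkɪxeθexe

Substitution: /w/ → /d/, /z/ → /k/, /l/ → /x/, giving /dkɪxθx/.
Under (C)(C)V, the unsyllabifiable consonants are /x/, /θ/, /x/ (no codas are permitted; onsets may contain at most 2 consonants).
Epenthesis after each stranded consonant: /x/ → /xe/, /θ/ → /θe/, /x/ → /xe/.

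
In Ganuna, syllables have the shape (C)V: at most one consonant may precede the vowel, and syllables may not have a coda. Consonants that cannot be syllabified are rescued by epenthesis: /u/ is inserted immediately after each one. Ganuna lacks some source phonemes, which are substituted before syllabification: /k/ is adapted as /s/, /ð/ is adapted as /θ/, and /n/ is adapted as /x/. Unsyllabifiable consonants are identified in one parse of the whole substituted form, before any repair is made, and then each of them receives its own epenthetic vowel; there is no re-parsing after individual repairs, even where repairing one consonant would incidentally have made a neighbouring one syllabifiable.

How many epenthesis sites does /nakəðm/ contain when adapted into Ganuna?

2

After substitution the input is /xasəθm/.
The unsyllabifiable consonants are /θ/, /m/; each receives one epenthetic vowel.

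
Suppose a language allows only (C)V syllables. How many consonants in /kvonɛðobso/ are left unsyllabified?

Under (C)V, the unsyllabifiable consonants are /k/, /b/ (no codas are permitted; onsets are limited to one consonant).

2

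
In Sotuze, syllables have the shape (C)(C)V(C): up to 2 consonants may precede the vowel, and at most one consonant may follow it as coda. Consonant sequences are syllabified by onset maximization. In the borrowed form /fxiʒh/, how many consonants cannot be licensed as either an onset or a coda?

1

The consonants /h/ cannot be parsed into a legal (C)(C)V(C) syllable (at most one coda consonant is licensed; onsets may contain at most 2 consonants).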